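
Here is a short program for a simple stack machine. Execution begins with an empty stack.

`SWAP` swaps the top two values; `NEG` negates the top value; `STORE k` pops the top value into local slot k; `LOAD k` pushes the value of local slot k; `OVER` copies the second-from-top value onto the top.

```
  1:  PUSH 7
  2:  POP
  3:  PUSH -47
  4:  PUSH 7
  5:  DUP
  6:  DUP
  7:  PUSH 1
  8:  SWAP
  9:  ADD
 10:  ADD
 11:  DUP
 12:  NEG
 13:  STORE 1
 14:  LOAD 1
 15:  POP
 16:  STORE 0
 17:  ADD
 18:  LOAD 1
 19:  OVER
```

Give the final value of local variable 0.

PUSH 7    [7]
POP       []
PUSH -47  [-47]
PUSH 7    [-47, 7]
DUP       [-47, 7, 7]
DUP       [-47, 7, 7, 7]
PUSH 1    [-47, 7, 7, 7, 1]
SWAP      [-47, 7, 7, 1, 7]
ADD       [-47, 7, 7, 8]
ADD       [-47, 7, 15]
DUP       [-47, 7, 15, 15]
NEG       [-47, 7, 15, -15]
STORE 1   [-47, 7, 15]
LOAD 1    [-47, 7, 15, -15]
POP       [-47, 7, 15]
STORE 0   [-47, 7]
ADD       [-40]
LOAD 1    [-40, -15]
OVER      [-40, -15, -40]

15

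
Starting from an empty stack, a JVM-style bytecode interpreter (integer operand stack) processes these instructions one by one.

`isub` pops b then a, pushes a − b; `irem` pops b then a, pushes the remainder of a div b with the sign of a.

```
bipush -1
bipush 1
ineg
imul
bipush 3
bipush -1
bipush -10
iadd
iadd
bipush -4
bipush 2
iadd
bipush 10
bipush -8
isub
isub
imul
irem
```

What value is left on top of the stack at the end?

bipush -1  : [-1]
bipush 1   : [-1, 1]
ineg       : [-1, -1]
imul       : [1]
bipush 3   : [1, 3]
bipush -1  : [1, 3, -1]
bipush -10 : [1, 3, -1, -10]
iadd       : [1, 3, -11]
iadd       : [1, -8]
bipush -4  : [1, -8, -4]
bipush 2   : [1, -8, -4, 2]
iadd       : [1, -8, -2]
bipush 10  : [1, -8, -2, 10]
bipush -8  : [1, -8, -2, 10, -8]
isub       : [1, -8, -2, 18]
isub       : [1, -8, -20]
imul       : [1, 160]
irem       : [1]

1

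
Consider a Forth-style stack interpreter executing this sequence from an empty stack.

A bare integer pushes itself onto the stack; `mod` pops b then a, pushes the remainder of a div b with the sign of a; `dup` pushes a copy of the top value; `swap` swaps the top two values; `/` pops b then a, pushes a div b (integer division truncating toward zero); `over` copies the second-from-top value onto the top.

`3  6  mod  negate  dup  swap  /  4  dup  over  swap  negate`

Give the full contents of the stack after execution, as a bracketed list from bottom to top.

[1, 4, 4, -4]

3      -> [3]
6      -> [3, 6]
mod    -> [3]
negate -> [-3]
dup    -> [-3, -3]
swap   -> [-3, -3]
/      -> [1]
4      -> [1, 4]
dup    -> [1, 4, 4]
over   -> [1, 4, 4, 4]
swap   -> [1, 4, 4, 4]
negate -> [1, 4, 4, -4]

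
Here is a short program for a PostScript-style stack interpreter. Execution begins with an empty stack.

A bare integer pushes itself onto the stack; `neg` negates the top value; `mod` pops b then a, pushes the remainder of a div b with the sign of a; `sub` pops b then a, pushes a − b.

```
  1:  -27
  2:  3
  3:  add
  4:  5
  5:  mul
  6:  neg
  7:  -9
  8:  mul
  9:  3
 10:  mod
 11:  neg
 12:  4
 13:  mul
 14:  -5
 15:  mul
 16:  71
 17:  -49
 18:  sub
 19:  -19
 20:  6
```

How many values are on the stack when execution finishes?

4

-27  -27
3    -27 3
add  -24
5    -24 5
mul  -120
neg  120
-9   120 -9
mul  -1080
3    -1080 3
mod  0
neg  0
4    0 4
mul  0
-5   0 -5
mul  0
71   0 71
-49  0 71 -49
sub  0 120
-19  0 120 -19
6    0 120 -19 6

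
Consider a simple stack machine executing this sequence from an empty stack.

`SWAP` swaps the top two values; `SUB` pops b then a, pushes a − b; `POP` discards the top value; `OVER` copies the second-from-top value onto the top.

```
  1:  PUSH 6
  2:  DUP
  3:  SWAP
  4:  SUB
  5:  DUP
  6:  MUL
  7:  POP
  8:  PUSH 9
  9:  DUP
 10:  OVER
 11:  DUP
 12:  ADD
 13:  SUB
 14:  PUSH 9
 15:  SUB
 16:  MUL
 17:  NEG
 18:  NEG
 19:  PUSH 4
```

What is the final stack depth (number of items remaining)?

PUSH 6 : [6]
DUP    : [6, 6]
SWAP   : [6, 6]
SUB    : [0]
DUP    : [0, 0]
MUL    : [0]
POP    : []
PUSH 9 : [9]
DUP    : [9, 9]
OVER   : [9, 9, 9]
DUP    : [9, 9, 9, 9]
ADD    : [9, 9, 18]
SUB    : [9, -9]
PUSH 9 : [9, -9, 9]
SUB    : [9, -18]
MUL    : [-162]
NEG    : [162]
NEG    : [-162]
PUSH 4 : [-162, 4]

2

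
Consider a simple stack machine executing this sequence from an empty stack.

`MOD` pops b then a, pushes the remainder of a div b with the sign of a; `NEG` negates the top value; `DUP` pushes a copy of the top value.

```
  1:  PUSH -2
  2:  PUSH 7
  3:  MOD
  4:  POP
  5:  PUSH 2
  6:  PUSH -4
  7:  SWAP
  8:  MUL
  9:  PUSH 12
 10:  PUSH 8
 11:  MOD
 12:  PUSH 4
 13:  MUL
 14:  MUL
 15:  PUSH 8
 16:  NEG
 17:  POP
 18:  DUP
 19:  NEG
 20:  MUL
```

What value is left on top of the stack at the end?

PUSH -2 -> -2
PUSH 7  -> -2 7
MOD     -> -2
POP     -> (empty)
PUSH 2  -> 2
PUSH -4 -> 2 -4
SWAP    -> -4 2
MUL     -> -8
PUSH 12 -> -8 12
PUSH 8  -> -8 12 8
MOD     -> -8 4
PUSH 4  -> -8 4 4
MUL     -> -8 16
MUL     -> -128
PUSH 8  -> -128 8
NEG     -> -128 -8
POP     -> -128
DUP     -> -128 -128
NEG     -> -128 128
MUL     -> -16384

-16384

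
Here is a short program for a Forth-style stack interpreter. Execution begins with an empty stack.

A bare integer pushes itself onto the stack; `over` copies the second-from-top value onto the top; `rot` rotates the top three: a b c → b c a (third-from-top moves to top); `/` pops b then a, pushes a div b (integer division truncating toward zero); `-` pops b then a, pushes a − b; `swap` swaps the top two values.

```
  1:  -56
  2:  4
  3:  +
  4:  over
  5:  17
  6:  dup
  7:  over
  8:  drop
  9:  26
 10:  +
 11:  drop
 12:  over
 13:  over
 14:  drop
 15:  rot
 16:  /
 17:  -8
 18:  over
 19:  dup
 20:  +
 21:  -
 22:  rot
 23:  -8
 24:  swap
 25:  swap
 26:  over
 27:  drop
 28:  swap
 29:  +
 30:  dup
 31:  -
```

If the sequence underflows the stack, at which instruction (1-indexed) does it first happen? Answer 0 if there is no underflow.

4

-56 → -56
4   → -56 4
+   → -52
over  — needs 2 operands, stack has 1 → underflow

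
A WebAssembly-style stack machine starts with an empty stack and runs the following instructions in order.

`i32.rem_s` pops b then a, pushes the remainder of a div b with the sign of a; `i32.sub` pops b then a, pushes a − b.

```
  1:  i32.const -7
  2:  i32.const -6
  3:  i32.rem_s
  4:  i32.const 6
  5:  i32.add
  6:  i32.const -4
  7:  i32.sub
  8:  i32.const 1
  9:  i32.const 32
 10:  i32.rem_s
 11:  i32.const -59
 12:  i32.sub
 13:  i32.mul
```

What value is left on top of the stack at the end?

i32.const -7  -> -7
i32.const -6  -> -7 -6
i32.rem_s     -> -1
i32.const 6   -> -1 6
i32.add       -> 5
i32.const -4  -> 5 -4
i32.sub       -> 9
i32.const 1   -> 9 1
i32.const 32  -> 9 1 32
i32.rem_s     -> 9 1
i32.const -59 -> 9 1 -59
i32.sub       -> 9 60
i32.mul       -> 540

540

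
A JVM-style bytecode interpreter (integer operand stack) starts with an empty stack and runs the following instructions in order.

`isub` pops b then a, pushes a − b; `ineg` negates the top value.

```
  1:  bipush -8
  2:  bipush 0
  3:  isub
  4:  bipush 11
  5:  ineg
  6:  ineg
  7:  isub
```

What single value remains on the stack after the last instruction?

-19

bipush -8 → -8
bipush 0  → -8 0
isub      → -8
bipush 11 → -8 11
ineg      → -8 -11
ineg      → -8 11
isub      → -19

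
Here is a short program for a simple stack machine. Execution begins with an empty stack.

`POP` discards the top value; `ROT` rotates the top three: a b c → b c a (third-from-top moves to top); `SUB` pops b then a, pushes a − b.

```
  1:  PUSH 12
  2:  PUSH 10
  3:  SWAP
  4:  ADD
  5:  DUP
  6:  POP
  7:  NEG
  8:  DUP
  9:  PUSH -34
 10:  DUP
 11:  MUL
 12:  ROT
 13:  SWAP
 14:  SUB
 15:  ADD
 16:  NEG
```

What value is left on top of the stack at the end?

PUSH 12  → 12
PUSH 10  → 12 10
SWAP     → 10 12
ADD      → 22
DUP      → 22 22
POP      → 22
NEG      → -22
DUP      → -22 -22
PUSH -34 → -22 -22 -34
DUP      → -22 -22 -34 -34
MUL      → -22 -22 1156
ROT      → -22 1156 -22
SWAP     → -22 -22 1156
SUB      → -22 -1178
ADD      → -1200
NEG      → 1200

1200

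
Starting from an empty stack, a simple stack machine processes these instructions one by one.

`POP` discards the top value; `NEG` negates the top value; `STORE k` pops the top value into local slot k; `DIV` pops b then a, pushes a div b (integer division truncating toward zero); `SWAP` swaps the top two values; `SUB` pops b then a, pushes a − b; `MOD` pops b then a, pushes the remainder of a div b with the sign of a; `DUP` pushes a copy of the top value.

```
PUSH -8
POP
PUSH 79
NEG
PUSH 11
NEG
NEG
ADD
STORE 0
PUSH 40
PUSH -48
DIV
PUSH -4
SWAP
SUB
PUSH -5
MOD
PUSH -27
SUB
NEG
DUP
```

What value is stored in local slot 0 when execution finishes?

-68

PUSH -8  : -8
POP      : (empty)
PUSH 79  : 79
NEG      : -79
PUSH 11  : -79 11
NEG      : -79 -11
NEG      : -79 11
ADD      : -68
STORE 0  : (empty)
PUSH 40  : 40
PUSH -48 : 40 -48
DIV      : 0
PUSH -4  : 0 -4
SWAP     : -4 0
SUB      : -4
PUSH -5  : -4 -5
MOD      : -4
PUSH -27 : -4 -27
SUB      : 23
NEG      : -23
DUP      : -23 -23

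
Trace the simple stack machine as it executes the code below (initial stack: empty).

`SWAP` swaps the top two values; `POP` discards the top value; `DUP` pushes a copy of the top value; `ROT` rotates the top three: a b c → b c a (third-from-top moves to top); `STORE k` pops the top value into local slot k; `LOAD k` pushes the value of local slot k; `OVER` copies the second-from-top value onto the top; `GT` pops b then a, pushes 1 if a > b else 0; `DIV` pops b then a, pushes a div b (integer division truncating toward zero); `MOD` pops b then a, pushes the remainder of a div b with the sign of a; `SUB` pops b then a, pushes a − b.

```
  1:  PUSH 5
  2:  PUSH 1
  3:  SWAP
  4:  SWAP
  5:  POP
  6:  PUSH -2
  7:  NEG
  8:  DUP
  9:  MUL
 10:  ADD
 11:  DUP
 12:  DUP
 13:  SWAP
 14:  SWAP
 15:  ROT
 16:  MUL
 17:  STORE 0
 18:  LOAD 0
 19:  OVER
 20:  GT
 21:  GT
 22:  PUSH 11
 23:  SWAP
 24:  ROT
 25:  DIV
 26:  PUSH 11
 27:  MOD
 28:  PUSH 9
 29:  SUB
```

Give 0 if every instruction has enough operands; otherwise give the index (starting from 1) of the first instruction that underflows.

24

PUSH 5  -> [5]
PUSH 1  -> [5, 1]
SWAP    -> [1, 5]
SWAP    -> [5, 1]
POP     -> [5]
PUSH -2 -> [5, -2]
NEG     -> [5, 2]
DUP     -> [5, 2, 2]
MUL     -> [5, 4]
ADD     -> [9]
DUP     -> [9, 9]
DUP     -> [9, 9, 9]
SWAP    -> [9, 9, 9]
SWAP    -> [9, 9, 9]
ROT     -> [9, 9, 9]
MUL     -> [9, 81]
STORE 0 -> [9]
LOAD 0  -> [9, 81]
OVER    -> [9, 81, 9]
GT      -> [9, 1]
GT      -> [1]
PUSH 11 -> [1, 11]
SWAP    -> [11, 1]
ROT  — needs 3 operands, stack has 2 → underflow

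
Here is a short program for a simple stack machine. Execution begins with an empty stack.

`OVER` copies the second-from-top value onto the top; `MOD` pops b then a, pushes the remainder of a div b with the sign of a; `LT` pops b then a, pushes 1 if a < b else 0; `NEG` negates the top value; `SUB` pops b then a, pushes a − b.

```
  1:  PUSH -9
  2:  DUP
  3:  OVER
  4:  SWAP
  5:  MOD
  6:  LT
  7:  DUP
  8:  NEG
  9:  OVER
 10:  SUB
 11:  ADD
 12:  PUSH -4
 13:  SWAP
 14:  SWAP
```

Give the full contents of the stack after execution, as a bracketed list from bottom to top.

[-1, -4]

PUSH -9 -> -9
DUP     -> -9 -9
OVER    -> -9 -9 -9
SWAP    -> -9 -9 -9
MOD     -> -9 0
LT      -> 1
DUP     -> 1 1
NEG     -> 1 -1
OVER    -> 1 -1 1
SUB     -> 1 -2
ADD     -> -1
PUSH -4 -> -1 -4
SWAP    -> -4 -1
SWAP    -> -1 -4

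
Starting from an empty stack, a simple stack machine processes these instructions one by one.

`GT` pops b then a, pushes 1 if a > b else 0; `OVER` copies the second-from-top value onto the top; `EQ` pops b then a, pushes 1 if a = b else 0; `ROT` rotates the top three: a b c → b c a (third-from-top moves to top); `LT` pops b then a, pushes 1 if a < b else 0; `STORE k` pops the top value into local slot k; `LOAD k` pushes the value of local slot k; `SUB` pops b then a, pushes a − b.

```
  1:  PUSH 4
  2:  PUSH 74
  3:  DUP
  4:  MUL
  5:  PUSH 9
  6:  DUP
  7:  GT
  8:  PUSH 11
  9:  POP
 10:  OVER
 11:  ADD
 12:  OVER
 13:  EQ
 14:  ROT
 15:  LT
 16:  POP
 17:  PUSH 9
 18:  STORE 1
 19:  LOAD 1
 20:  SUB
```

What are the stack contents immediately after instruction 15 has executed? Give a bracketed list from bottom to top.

[5476, 1]

PUSH 4  : 4
PUSH 74 : 4 74
DUP     : 4 74 74
MUL     : 4 5476
PUSH 9  : 4 5476 9
DUP     : 4 5476 9 9
GT      : 4 5476 0
PUSH 11 : 4 5476 0 11
POP     : 4 5476 0
OVER    : 4 5476 0 5476
ADD     : 4 5476 5476
OVER    : 4 5476 5476 5476
EQ      : 4 5476 1
ROT     : 5476 1 4
LT      : 5476 1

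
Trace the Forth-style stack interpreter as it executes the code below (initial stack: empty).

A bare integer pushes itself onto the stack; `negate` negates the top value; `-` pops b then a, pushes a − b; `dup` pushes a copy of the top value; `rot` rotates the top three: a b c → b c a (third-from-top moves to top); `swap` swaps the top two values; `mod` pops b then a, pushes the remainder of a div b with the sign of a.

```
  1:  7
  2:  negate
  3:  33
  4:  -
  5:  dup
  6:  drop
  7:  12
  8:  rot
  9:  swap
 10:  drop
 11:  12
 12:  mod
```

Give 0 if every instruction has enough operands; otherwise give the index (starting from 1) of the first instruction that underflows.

8

7      → [7]
negate → [-7]
33     → [-7, 33]
-      → [-40]
dup    → [-40, -40]
drop   → [-40]
12     → [-40, 12]
rot  — needs 3 operands, stack has 2 → underflow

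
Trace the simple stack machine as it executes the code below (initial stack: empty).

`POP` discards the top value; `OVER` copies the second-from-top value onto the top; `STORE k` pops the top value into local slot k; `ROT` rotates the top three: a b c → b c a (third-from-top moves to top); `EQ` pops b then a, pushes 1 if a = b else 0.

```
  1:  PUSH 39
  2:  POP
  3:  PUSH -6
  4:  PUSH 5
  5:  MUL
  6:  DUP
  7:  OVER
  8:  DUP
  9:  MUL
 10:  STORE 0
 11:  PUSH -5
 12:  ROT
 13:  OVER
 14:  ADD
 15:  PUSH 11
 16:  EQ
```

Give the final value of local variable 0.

900

PUSH 39  39
POP      (empty)
PUSH -6  -6
PUSH 5   -6 5
MUL      -30
DUP      -30 -30
OVER     -30 -30 -30
DUP      -30 -30 -30 -30
MUL      -30 -30 900
STORE 0  -30 -30
PUSH -5  -30 -30 -5
ROT      -30 -5 -30
OVER     -30 -5 -30 -5
ADD      -30 -5 -35
PUSH 11  -30 -5 -35 11
EQ       -30 -5 0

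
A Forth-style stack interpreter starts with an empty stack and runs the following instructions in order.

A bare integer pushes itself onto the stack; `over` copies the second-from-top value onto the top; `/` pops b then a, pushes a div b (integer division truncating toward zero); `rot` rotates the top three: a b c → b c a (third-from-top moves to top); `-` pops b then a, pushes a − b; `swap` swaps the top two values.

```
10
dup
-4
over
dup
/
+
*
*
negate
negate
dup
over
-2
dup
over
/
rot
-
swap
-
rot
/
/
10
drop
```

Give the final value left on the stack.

300

10     -> 10
dup    -> 10 10
-4     -> 10 10 -4
over   -> 10 10 -4 10
dup    -> 10 10 -4 10 10
/      -> 10 10 -4 1
+      -> 10 10 -3
*      -> 10 -30
*      -> -300
negate -> 300
negate -> -300
dup    -> -300 -300
over   -> -300 -300 -300
-2     -> -300 -300 -300 -2
dup    -> -300 -300 -300 -2 -2
over   -> -300 -300 -300 -2 -2 -2
/      -> -300 -300 -300 -2 1
rot    -> -300 -300 -2 1 -300
-      -> -300 -300 -2 301
swap   -> -300 -300 301 -2
-      -> -300 -300 303
rot    -> -300 303 -300
/      -> -300 -1
/      -> 300
10     -> 300 10
drop   -> 300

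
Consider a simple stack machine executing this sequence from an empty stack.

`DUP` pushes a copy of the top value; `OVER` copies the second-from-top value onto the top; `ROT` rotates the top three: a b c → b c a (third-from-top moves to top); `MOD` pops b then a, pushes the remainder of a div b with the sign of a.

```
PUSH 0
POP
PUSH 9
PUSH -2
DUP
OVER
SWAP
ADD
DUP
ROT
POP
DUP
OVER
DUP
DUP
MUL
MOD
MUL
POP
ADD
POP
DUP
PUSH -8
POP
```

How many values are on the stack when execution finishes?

2

PUSH 0  → 0
POP     → (empty)
PUSH 9  → 9
PUSH -2 → 9 -2
DUP     → 9 -2 -2
OVER    → 9 -2 -2 -2
SWAP    → 9 -2 -2 -2
ADD     → 9 -2 -4
DUP     → 9 -2 -4 -4
ROT     → 9 -4 -4 -2
POP     → 9 -4 -4
DUP     → 9 -4 -4 -4
OVER    → 9 -4 -4 -4 -4
DUP     → 9 -4 -4 -4 -4 -4
DUP     → 9 -4 -4 -4 -4 -4 -4
MUL     → 9 -4 -4 -4 -4 16
MOD     → 9 -4 -4 -4 -4
MUL     → 9 -4 -4 16
POP     → 9 -4 -4
ADD     → 9 -8
POP     → 9
DUP     → 9 9
PUSH -8 → 9 9 -8
POP     → 9 9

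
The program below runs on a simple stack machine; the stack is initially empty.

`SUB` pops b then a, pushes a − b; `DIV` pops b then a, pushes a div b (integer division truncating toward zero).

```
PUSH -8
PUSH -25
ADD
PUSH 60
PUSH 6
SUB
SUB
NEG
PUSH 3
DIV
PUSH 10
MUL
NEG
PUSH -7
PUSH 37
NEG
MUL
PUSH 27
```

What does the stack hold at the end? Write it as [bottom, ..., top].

PUSH -8  : -8
PUSH -25 : -8 -25
ADD      : -33
PUSH 60  : -33 60
PUSH 6   : -33 60 6
SUB      : -33 54
SUB      : -87
NEG      : 87
PUSH 3   : 87 3
DIV      : 29
PUSH 10  : 29 10
MUL      : 290
NEG      : -290
PUSH -7  : -290 -7
PUSH 37  : -290 -7 37
NEG      : -290 -7 -37
MUL      : -290 259
PUSH 27  : -290 259 27

[-290, 259, 27]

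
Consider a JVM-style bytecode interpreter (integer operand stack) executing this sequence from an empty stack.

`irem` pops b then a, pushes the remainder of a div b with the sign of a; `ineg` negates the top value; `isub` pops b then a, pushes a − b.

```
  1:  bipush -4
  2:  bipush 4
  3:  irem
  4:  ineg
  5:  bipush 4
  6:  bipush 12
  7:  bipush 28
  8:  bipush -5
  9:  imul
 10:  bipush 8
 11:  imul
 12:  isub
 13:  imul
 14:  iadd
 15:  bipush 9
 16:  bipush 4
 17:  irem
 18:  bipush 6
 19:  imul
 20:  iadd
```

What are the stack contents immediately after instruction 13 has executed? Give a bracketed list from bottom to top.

[0, 4528]

bipush -4 → -4
bipush 4  → -4 4
irem      → 0
ineg      → 0
bipush 4  → 0 4
bipush 12 → 0 4 12
bipush 28 → 0 4 12 28
bipush -5 → 0 4 12 28 -5
imul      → 0 4 12 -140
bipush 8  → 0 4 12 -140 8
imul      → 0 4 12 -1120
isub      → 0 4 1132
imul      → 0 4528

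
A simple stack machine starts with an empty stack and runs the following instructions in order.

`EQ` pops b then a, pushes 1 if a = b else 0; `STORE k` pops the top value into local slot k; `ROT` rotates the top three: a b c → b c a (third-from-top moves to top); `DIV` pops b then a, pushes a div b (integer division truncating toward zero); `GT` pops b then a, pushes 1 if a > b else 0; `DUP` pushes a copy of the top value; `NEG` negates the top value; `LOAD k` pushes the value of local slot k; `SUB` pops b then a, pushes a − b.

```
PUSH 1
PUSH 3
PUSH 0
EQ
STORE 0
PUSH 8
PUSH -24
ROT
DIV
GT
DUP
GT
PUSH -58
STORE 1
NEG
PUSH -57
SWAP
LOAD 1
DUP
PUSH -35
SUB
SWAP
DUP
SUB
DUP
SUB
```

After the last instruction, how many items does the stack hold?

PUSH 1   : 1
PUSH 3   : 1 3
PUSH 0   : 1 3 0
EQ       : 1 0
STORE 0  : 1
PUSH 8   : 1 8
PUSH -24 : 1 8 -24
ROT      : 8 -24 1
DIV      : 8 -24
GT       : 1
DUP      : 1 1
GT       : 0
PUSH -58 : 0 -58
STORE 1  : 0
NEG      : 0
PUSH -57 : 0 -57
SWAP     : -57 0
LOAD 1   : -57 0 -58
DUP      : -57 0 -58 -58
PUSH -35 : -57 0 -58 -58 -35
SUB      : -57 0 -58 -23
SWAP     : -57 0 -23 -58
DUP      : -57 0 -23 -58 -58
SUB      : -57 0 -23 0
DUP      : -57 0 -23 0 0
SUB      : -57 0 -23 0

4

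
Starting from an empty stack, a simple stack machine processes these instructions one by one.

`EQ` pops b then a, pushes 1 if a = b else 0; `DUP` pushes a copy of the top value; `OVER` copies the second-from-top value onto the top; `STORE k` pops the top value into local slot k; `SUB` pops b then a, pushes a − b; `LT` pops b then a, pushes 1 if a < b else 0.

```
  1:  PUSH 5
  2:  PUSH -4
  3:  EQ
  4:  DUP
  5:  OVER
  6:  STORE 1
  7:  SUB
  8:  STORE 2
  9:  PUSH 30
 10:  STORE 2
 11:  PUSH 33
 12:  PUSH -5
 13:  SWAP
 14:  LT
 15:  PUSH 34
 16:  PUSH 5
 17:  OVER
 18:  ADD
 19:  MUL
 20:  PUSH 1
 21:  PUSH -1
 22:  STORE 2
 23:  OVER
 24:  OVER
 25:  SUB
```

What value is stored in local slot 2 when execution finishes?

PUSH 5  : 5
PUSH -4 : 5 -4
EQ      : 0
DUP     : 0 0
OVER    : 0 0 0
STORE 1 : 0 0
SUB     : 0
STORE 2 : (empty)
PUSH 30 : 30
STORE 2 : (empty)
PUSH 33 : 33
PUSH -5 : 33 -5
SWAP    : -5 33
LT      : 1
PUSH 34 : 1 34
PUSH 5  : 1 34 5
OVER    : 1 34 5 34
ADD     : 1 34 39
MUL     : 1 1326
PUSH 1  : 1 1326 1
PUSH -1 : 1 1326 1 -1
STORE 2 : 1 1326 1
OVER    : 1 1326 1 1326
OVER    : 1 1326 1 1326 1
SUB     : 1 1326 1 1325

-1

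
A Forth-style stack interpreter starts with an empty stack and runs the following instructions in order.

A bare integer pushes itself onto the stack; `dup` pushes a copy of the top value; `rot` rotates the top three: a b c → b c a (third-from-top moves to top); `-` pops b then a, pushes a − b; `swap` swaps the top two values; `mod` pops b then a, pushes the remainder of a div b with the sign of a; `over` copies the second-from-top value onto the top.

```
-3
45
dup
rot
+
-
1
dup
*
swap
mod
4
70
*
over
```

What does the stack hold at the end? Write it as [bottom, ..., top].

-3    -3
45    -3 45
dup   -3 45 45
rot   45 45 -3
+     45 42
-     3
1     3 1
dup   3 1 1
*     3 1
swap  1 3
mod   1
4     1 4
70    1 4 70
*     1 280
over  1 280 1

[1, 280, 1]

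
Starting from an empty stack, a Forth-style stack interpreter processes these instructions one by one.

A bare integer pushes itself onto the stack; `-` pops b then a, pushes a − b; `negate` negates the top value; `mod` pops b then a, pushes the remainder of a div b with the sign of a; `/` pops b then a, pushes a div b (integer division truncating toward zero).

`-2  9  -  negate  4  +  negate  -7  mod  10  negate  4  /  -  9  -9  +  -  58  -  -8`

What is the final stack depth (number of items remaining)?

2

-2     → -2
9      → -2 9
-      → -11
negate → 11
4      → 11 4
+      → 15
negate → -15
-7     → -15 -7
mod    → -1
10     → -1 10
negate → -1 -10
4      → -1 -10 4
/      → -1 -2
-      → 1
9      → 1 9
-9     → 1 9 -9
+      → 1 0
-      → 1
58     → 1 58
-      → -57
-8     → -57 -8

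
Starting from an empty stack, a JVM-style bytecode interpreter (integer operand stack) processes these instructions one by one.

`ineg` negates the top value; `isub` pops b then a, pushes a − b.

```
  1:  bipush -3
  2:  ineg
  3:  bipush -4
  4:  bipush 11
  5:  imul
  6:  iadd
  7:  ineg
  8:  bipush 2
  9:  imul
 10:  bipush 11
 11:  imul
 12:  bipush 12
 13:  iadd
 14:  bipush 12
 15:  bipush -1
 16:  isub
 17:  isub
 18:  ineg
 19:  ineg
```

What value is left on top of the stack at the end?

901

bipush -3 -> [-3]
ineg      -> [3]
bipush -4 -> [3, -4]
bipush 11 -> [3, -4, 11]
imul      -> [3, -44]
iadd      -> [-41]
ineg      -> [41]
bipush 2  -> [41, 2]
imul      -> [82]
bipush 11 -> [82, 11]
imul      -> [902]
bipush 12 -> [902, 12]
iadd      -> [914]
bipush 12 -> [914, 12]
bipush -1 -> [914, 12, -1]
isub      -> [914, 13]
isub      -> [901]
ineg      -> [-901]
ineg      -> [901]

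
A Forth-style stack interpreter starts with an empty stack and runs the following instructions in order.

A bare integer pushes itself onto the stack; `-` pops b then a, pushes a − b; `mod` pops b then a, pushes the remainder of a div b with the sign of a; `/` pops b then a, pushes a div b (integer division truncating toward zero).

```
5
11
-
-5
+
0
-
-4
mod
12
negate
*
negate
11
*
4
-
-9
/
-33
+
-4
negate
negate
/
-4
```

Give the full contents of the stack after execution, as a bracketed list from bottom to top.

[-2, -4]

5       [5]
11      [5, 11]
-       [-6]
-5      [-6, -5]
+       [-11]
0       [-11, 0]
-       [-11]
-4      [-11, -4]
mod     [-3]
12      [-3, 12]
negate  [-3, -12]
*       [36]
negate  [-36]
11      [-36, 11]
*       [-396]
4       [-396, 4]
-       [-400]
-9      [-400, -9]
/       [44]
-33     [44, -33]
+       [11]
-4      [11, -4]
negate  [11, 4]
negate  [11, -4]
/       [-2]
-4      [-2, -4]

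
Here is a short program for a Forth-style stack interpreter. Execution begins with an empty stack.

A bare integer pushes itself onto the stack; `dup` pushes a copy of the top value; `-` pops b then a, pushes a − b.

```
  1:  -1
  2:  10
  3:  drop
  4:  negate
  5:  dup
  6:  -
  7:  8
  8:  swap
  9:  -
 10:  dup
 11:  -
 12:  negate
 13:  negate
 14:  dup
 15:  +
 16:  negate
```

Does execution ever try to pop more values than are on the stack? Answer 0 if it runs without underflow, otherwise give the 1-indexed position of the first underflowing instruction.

0

-1     → -1
10     → -1 10
drop   → -1
negate → 1
dup    → 1 1
-      → 0
8      → 0 8
swap   → 8 0
-      → 8
dup    → 8 8
-      → 0
negate → 0
negate → 0
dup    → 0 0
+      → 0
negate → 0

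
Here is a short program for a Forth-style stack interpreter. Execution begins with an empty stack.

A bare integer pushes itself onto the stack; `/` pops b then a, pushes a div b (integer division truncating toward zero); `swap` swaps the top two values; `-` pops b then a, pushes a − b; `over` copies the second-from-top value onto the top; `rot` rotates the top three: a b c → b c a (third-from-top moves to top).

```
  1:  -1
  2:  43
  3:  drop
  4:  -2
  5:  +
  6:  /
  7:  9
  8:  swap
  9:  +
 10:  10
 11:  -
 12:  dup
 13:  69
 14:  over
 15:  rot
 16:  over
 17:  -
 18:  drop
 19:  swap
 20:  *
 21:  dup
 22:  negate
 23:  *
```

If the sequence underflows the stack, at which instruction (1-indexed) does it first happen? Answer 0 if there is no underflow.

6

-1   → -1
43   → -1 43
drop → -1
-2   → -1 -2
+    → -3
/  — needs 2 operands, stack has 1 → underflow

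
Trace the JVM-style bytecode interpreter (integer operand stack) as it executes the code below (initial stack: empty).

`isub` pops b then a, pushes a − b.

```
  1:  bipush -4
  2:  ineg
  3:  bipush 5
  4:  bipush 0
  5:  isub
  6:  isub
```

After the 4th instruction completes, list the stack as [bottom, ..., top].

[4, 5, 0]

bipush -4 : [-4]
ineg      : [4]
bipush 5  : [4, 5]
bipush 0  : [4, 5, 0]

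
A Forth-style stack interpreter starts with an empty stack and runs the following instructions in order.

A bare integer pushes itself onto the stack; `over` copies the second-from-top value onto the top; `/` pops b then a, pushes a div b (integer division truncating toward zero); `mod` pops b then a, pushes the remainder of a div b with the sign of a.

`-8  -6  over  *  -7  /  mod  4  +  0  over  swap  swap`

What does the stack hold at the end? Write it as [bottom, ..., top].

[2, 0, 2]

-8   : -8
-6   : -8 -6
over : -8 -6 -8
*    : -8 48
-7   : -8 48 -7
/    : -8 -6
mod  : -2
4    : -2 4
+    : 2
0    : 2 0
over : 2 0 2
swap : 2 2 0
swap : 2 0 2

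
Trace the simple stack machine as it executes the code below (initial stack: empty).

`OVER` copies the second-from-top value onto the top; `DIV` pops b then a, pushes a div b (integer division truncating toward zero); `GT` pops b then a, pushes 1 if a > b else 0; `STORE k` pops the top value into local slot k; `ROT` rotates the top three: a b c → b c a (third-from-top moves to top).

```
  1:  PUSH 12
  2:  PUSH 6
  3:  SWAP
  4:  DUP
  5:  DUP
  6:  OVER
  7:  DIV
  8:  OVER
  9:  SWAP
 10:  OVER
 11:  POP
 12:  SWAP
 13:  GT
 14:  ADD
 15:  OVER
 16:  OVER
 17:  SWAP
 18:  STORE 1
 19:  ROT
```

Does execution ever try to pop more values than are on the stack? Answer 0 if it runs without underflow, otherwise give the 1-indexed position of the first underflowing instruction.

0

PUSH 12 : [12]
PUSH 6  : [12, 6]
SWAP    : [6, 12]
DUP     : [6, 12, 12]
DUP     : [6, 12, 12, 12]
OVER    : [6, 12, 12, 12, 12]
DIV     : [6, 12, 12, 1]
OVER    : [6, 12, 12, 1, 12]
SWAP    : [6, 12, 12, 12, 1]
OVER    : [6, 12, 12, 12, 1, 12]
POP     : [6, 12, 12, 12, 1]
SWAP    : [6, 12, 12, 1, 12]
GT      : [6, 12, 12, 0]
ADD     : [6, 12, 12]
OVER    : [6, 12, 12, 12]
OVER    : [6, 12, 12, 12, 12]
SWAP    : [6, 12, 12, 12, 12]
STORE 1 : [6, 12, 12, 12]
ROT     : [6, 12, 12, 12]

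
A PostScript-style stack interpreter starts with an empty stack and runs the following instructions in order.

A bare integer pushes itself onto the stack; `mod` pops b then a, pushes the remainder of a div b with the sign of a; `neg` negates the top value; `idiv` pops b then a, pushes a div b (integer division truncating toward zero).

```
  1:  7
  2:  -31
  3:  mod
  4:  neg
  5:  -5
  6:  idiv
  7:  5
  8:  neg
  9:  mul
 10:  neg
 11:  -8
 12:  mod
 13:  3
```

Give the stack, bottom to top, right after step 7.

[1, 5]

7    : 7
-31  : 7 -31
mod  : 7
neg  : -7
-5   : -7 -5
idiv : 1
5    : 1 5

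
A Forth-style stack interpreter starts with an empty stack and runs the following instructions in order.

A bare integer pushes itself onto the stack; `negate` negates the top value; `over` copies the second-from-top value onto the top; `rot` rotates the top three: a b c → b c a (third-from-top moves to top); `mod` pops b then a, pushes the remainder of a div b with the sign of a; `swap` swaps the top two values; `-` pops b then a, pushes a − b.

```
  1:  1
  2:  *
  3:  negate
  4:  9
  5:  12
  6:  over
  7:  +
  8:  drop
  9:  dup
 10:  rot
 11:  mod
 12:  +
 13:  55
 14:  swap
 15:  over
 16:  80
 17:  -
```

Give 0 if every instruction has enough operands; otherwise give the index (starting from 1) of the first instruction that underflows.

2

1  [1]
*  — needs 2 operands, stack has 1 → underflow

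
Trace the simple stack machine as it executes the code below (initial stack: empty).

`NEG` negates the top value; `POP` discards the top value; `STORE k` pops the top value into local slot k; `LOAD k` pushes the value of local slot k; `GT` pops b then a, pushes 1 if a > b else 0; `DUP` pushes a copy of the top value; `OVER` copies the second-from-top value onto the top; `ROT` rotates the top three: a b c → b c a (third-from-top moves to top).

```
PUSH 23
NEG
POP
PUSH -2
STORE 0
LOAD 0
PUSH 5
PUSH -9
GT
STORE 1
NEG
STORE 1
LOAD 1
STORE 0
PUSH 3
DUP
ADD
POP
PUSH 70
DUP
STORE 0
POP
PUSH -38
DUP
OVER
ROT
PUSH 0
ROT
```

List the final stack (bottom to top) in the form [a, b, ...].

[-38, -38, 0, -38]

PUSH 23  -> 23
NEG      -> -23
POP      -> (empty)
PUSH -2  -> -2
STORE 0  -> (empty)
LOAD 0   -> -2
PUSH 5   -> -2 5
PUSH -9  -> -2 5 -9
GT       -> -2 1
STORE 1  -> -2
NEG      -> 2
STORE 1  -> (empty)
LOAD 1   -> 2
STORE 0  -> (empty)
PUSH 3   -> 3
DUP      -> 3 3
ADD      -> 6
POP      -> (empty)
PUSH 70  -> 70
DUP      -> 70 70
STORE 0  -> 70
POP      -> (empty)
PUSH -38 -> -38
DUP      -> -38 -38
OVER     -> -38 -38 -38
ROT      -> -38 -38 -38
PUSH 0   -> -38 -38 -38 0
ROT      -> -38 -38 0 -38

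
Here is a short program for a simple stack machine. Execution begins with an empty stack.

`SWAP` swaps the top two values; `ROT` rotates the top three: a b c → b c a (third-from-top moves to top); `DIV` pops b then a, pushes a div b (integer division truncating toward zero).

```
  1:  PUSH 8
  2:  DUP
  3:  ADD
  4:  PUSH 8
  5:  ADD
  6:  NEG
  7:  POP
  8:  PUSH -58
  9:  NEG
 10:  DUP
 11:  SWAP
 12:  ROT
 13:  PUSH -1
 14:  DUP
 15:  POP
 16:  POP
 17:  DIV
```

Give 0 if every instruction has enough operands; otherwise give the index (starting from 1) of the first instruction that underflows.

PUSH 8   → 8
DUP      → 8 8
ADD      → 16
PUSH 8   → 16 8
ADD      → 24
NEG      → -24
POP      → (empty)
PUSH -58 → -58
NEG      → 58
DUP      → 58 58
SWAP     → 58 58
ROT  — needs 3 operands, stack has 2 → underflow

12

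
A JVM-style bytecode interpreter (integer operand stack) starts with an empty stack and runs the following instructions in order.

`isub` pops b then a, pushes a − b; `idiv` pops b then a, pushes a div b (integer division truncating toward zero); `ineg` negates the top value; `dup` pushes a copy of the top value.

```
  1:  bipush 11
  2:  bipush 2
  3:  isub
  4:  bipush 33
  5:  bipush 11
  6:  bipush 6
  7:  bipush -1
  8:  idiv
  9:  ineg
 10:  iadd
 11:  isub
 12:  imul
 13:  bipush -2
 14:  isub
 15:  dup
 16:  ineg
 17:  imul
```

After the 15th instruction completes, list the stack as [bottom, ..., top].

bipush 11 : 11
bipush 2  : 11 2
isub      : 9
bipush 33 : 9 33
bipush 11 : 9 33 11
bipush 6  : 9 33 11 6
bipush -1 : 9 33 11 6 -1
idiv      : 9 33 11 -6
ineg      : 9 33 11 6
iadd      : 9 33 17
isub      : 9 16
imul      : 144
bipush -2 : 144 -2
isub      : 146
dup       : 146 146

[146, 146]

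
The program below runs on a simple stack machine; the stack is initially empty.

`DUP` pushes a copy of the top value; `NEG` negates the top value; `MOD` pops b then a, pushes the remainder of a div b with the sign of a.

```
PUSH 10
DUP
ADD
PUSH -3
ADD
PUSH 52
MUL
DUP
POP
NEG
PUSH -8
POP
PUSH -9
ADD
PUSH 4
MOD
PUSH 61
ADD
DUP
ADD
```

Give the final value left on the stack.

120

PUSH 10 → [10]
DUP     → [10, 10]
ADD     → [20]
PUSH -3 → [20, -3]
ADD     → [17]
PUSH 52 → [17, 52]
MUL     → [884]
DUP     → [884, 884]
POP     → [884]
NEG     → [-884]
PUSH -8 → [-884, -8]
POP     → [-884]
PUSH -9 → [-884, -9]
ADD     → [-893]
PUSH 4  → [-893, 4]
MOD     → [-1]
PUSH 61 → [-1, 61]
ADD     → [60]
DUP     → [60, 60]
ADD     → [120]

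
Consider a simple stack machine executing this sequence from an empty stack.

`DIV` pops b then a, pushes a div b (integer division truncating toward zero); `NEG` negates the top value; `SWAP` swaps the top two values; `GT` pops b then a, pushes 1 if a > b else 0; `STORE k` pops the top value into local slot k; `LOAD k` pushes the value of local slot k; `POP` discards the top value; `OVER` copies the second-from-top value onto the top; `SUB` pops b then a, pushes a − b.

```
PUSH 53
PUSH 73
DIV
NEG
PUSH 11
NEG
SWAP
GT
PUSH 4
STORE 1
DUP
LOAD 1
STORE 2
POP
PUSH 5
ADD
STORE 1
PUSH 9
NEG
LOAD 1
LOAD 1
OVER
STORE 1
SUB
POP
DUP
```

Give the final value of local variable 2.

PUSH 53 : [53]
PUSH 73 : [53, 73]
DIV     : [0]
NEG     : [0]
PUSH 11 : [0, 11]
NEG     : [0, -11]
SWAP    : [-11, 0]
GT      : [0]
PUSH 4  : [0, 4]
STORE 1 : [0]
DUP     : [0, 0]
LOAD 1  : [0, 0, 4]
STORE 2 : [0, 0]
POP     : [0]
PUSH 5  : [0, 5]
ADD     : [5]
STORE 1 : []
PUSH 9  : [9]
NEG     : [-9]
LOAD 1  : [-9, 5]
LOAD 1  : [-9, 5, 5]
OVER    : [-9, 5, 5, 5]
STORE 1 : [-9, 5, 5]
SUB     : [-9, 0]
POP     : [-9]
DUP     : [-9, -9]

4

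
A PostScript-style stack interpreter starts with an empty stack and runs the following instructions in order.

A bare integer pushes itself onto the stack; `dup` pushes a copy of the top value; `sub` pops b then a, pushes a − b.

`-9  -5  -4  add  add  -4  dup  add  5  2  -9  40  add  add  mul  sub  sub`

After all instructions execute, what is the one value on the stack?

155

-9  → -9
-5  → -9 -5
-4  → -9 -5 -4
add → -9 -9
add → -18
-4  → -18 -4
dup → -18 -4 -4
add → -18 -8
5   → -18 -8 5
2   → -18 -8 5 2
-9  → -18 -8 5 2 -9
40  → -18 -8 5 2 -9 40
add → -18 -8 5 2 31
add → -18 -8 5 33
mul → -18 -8 165
sub → -18 -173
sub → 155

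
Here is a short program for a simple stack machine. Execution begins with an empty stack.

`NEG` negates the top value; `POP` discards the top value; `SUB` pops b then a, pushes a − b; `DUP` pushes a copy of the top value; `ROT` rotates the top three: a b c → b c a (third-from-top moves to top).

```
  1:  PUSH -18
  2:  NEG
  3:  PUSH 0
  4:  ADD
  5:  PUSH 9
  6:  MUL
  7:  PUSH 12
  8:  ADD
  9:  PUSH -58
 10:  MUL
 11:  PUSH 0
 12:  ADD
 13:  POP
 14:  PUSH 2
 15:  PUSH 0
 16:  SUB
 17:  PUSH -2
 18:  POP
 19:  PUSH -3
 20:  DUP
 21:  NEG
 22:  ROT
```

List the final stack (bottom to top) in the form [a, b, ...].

[-3, 3, 2]

PUSH -18 -> -18
NEG      -> 18
PUSH 0   -> 18 0
ADD      -> 18
PUSH 9   -> 18 9
MUL      -> 162
PUSH 12  -> 162 12
ADD      -> 174
PUSH -58 -> 174 -58
MUL      -> -10092
PUSH 0   -> -10092 0
ADD      -> -10092
POP      -> (empty)
PUSH 2   -> 2
PUSH 0   -> 2 0
SUB      -> 2
PUSH -2  -> 2 -2
POP      -> 2
PUSH -3  -> 2 -3
DUP      -> 2 -3 -3
NEG      -> 2 -3 3
ROT      -> -3 3 2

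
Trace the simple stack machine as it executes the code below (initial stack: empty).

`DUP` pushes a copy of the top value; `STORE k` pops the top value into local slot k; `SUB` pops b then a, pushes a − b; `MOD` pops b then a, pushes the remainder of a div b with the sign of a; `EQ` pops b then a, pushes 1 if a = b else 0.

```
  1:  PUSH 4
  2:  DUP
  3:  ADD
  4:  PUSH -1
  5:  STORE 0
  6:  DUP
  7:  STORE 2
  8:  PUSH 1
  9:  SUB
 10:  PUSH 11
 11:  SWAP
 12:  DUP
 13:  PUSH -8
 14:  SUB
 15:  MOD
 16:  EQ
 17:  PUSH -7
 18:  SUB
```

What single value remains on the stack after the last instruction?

7

PUSH 4   [4]
DUP      [4, 4]
ADD      [8]
PUSH -1  [8, -1]
STORE 0  [8]
DUP      [8, 8]
STORE 2  [8]
PUSH 1   [8, 1]
SUB      [7]
PUSH 11  [7, 11]
SWAP     [11, 7]
DUP      [11, 7, 7]
PUSH -8  [11, 7, 7, -8]
SUB      [11, 7, 15]
MOD      [11, 7]
EQ       [0]
PUSH -7  [0, -7]
SUB      [7]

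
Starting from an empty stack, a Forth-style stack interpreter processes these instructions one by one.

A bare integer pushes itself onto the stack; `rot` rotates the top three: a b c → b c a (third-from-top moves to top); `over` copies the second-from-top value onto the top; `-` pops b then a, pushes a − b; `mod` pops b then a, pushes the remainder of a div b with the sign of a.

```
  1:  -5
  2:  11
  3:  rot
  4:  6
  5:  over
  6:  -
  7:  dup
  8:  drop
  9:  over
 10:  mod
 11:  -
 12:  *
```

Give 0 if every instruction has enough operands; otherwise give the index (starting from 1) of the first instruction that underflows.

3

-5 -> [-5]
11 -> [-5, 11]
rot  — needs 3 operands, stack has 2 → underflow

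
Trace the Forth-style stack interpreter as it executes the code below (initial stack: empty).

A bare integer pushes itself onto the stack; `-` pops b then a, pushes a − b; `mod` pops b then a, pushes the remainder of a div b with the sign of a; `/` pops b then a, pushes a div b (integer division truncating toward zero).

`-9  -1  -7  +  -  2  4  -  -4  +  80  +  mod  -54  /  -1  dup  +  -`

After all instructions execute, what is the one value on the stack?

-9  → -9
-1  → -9 -1
-7  → -9 -1 -7
+   → -9 -8
-   → -1
2   → -1 2
4   → -1 2 4
-   → -1 -2
-4  → -1 -2 -4
+   → -1 -6
80  → -1 -6 80
+   → -1 74
mod → -1
-54 → -1 -54
/   → 0
-1  → 0 -1
dup → 0 -1 -1
+   → 0 -2
-   → 2

2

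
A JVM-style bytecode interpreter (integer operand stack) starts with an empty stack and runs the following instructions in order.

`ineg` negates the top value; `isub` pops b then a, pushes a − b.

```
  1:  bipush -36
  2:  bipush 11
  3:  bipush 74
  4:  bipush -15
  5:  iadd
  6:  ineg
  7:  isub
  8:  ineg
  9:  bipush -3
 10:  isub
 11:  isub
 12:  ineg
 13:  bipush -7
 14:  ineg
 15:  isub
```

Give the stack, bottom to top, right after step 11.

bipush -36  [-36]
bipush 11   [-36, 11]
bipush 74   [-36, 11, 74]
bipush -15  [-36, 11, 74, -15]
iadd        [-36, 11, 59]
ineg        [-36, 11, -59]
isub        [-36, 70]
ineg        [-36, -70]
bipush -3   [-36, -70, -3]
isub        [-36, -67]
isub        [31]

[31]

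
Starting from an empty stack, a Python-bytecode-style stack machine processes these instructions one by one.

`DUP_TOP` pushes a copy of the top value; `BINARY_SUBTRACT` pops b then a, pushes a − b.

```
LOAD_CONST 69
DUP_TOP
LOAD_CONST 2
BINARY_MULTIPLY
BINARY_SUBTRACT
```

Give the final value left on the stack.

-69

LOAD_CONST 69   -> 69
DUP_TOP         -> 69 69
LOAD_CONST 2    -> 69 69 2
BINARY_MULTIPLY -> 69 138
BINARY_SUBTRACT -> -69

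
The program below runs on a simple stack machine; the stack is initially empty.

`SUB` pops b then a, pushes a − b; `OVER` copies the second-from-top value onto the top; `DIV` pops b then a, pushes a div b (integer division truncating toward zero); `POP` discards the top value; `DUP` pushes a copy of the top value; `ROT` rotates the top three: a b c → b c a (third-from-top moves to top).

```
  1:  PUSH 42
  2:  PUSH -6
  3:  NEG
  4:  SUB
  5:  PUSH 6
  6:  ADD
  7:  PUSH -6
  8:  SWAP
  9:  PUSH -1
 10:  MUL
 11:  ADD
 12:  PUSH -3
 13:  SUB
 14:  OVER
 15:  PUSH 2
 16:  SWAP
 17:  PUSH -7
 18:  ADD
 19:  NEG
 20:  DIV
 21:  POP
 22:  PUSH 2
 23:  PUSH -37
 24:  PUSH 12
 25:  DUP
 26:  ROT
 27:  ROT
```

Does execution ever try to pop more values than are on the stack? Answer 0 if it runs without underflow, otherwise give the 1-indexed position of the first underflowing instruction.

PUSH 42 : [42]
PUSH -6 : [42, -6]
NEG     : [42, 6]
SUB     : [36]
PUSH 6  : [36, 6]
ADD     : [42]
PUSH -6 : [42, -6]
SWAP    : [-6, 42]
PUSH -1 : [-6, 42, -1]
MUL     : [-6, -42]
ADD     : [-48]
PUSH -3 : [-48, -3]
SUB     : [-45]
OVER  — needs 2 operands, stack has 1 → underflow

14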